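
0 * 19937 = 0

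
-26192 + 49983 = 23791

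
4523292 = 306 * 14782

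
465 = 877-412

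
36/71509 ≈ 0.000503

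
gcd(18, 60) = 6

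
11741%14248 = 11741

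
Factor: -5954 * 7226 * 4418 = -1 * 2^3 * 13^1 * 47^2 * 229^1 * 3613^1 = -190078282472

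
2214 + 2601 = 4815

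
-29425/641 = -45 - 580/641 ≈ -45.90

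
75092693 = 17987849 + 57104844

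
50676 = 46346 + 4330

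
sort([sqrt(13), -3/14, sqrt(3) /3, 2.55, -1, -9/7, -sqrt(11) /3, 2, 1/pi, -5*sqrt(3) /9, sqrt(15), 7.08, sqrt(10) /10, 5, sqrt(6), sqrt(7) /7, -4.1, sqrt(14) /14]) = [-4.1, -9/7, -sqrt(11) /3, -1, -5*sqrt(3) /9, -3/14, sqrt(14) /14, sqrt(10) /10, 1/pi, sqrt(7) /7, sqrt(3) /3, 2, sqrt(6), 2.55, sqrt(13), sqrt(15), 5, 7.08]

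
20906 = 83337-62431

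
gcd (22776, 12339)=3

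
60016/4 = 15004 = 15004.00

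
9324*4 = 37296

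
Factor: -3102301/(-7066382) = 2^(-1) * 19^1 * 23^(-2) * 67^1 * 2437^1 * 6679^(-1)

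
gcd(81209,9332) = 1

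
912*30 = 27360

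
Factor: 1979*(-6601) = -1*7^1*23^1*41^1*1979^1 = -13063379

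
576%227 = 122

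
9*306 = 2754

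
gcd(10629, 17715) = 3543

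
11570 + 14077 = 25647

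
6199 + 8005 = 14204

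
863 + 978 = 1841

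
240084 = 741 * 324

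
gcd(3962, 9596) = 2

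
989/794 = 1 + 195/794 ≈ 1.25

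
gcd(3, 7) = 1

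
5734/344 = 2867/172 ≈ 16.67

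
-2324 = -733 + -1591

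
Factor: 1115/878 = 2^(-1)*5^1*223^1*439^(-1)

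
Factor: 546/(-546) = -1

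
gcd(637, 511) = 7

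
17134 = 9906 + 7228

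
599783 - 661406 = -61623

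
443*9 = 3987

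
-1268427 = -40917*31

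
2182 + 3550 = 5732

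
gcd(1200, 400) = 400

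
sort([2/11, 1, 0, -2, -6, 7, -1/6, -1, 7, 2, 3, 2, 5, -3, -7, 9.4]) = [-7, -6, -3, -2, -1, -1/6, 0, 2/11, 1, 2, 2, 3, 5, 7, 7, 9.4]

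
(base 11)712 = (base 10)860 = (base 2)1101011100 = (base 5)11420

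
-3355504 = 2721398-6076902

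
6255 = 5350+905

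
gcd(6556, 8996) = 4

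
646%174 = 124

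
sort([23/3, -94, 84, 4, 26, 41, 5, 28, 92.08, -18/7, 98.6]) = [-94, -18/7, 4, 5, 23/3, 26, 28, 41, 84, 92.08, 98.6]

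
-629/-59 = 10 + 39/59 ≈ 10.66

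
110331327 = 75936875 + 34394452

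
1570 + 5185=6755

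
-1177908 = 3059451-4237359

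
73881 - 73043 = 838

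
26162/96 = 272 + 25/48≈272.52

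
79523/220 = 361 + 103/220≈361.47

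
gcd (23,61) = 1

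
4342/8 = 542 + 3/4 = 542.75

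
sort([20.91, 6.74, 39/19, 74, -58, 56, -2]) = [-58, -2, 39/19, 6.74, 20.91, 56, 74]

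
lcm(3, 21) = 21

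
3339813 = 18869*177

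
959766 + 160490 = 1120256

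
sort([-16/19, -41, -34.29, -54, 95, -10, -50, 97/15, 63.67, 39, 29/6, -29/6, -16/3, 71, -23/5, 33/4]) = [-54, -50, -41, -34.29, -10, -16/3, -29/6, -23/5, -16/19, 29/6, 97/15, 33/4, 39, 63.67, 71, 95]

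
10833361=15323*707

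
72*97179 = 6996888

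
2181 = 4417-2236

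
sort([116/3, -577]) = [-577, 116/3]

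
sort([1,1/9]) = [1/9,1]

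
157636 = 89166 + 68470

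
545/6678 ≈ 0.0816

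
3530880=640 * 5517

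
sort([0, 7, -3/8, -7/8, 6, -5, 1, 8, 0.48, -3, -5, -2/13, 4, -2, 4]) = [-5, -5, -3, -2, -7/8, -3/8, -2/13, 0, 0.48, 1, 4, 4, 6, 7, 8]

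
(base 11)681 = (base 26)159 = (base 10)815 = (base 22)1f1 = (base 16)32f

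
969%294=87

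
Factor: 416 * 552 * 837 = 2^8 * 3^4 * 13^1 * 23^1 * 31^1 = 192201984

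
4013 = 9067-5054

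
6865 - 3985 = 2880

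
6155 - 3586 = 2569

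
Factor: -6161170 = -1 * 2^1 * 5^1 * 616117^1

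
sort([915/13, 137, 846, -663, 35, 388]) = [-663, 35, 915/13, 137, 388, 846]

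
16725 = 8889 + 7836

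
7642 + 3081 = 10723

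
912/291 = 3+13/97 ≈ 3.13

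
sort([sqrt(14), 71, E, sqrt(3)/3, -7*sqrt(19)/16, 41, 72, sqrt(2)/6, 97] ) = [-7*sqrt(19)/16, sqrt(2)/6, sqrt(3)/3, E, sqrt(14), 41, 71, 72, 97] 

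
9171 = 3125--6046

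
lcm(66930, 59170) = 4082730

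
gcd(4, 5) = 1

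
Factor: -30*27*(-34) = 2^2*3^4*5^1*17^1 = 27540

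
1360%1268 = 92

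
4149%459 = 18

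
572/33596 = 143/8399≈0.0170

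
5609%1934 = 1741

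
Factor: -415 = -1*5^1*83^1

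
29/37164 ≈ 0.000780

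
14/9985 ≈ 0.00140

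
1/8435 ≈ 0.000119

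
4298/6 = 2149/3 ≈ 716.33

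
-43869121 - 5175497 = -49044618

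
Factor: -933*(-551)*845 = 3^1*5^1*13^2*19^1*29^1*311^1 = 434400135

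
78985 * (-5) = -394925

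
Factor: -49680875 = -1*5^3*53^1*7499^1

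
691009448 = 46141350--644868098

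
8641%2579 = 904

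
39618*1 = 39618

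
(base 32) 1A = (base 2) 101010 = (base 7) 60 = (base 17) 28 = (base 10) 42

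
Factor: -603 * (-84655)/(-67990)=-1 * 2^(-1) * 3^2 * 13^(-1) * 67^1 * 523^(-1) * 16931^1=-10209393/13598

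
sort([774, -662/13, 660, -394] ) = [-394, -662/13, 660, 774] 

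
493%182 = 129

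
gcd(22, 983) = 1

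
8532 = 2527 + 6005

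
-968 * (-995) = 963160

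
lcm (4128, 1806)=28896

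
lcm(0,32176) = 0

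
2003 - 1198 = 805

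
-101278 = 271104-372382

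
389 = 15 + 374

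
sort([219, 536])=[219, 536]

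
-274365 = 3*(-91455)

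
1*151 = 151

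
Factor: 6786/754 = 3^2 = 9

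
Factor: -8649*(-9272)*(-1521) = -1*2^3*3^4*13^2*19^1*31^2*61^1 = -121974356088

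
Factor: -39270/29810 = -1*3^1*7^1*17^1*271^(-1) = -357/271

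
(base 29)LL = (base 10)630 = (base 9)770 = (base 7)1560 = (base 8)1166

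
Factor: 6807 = 3^1*2269^1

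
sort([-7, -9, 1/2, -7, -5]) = [-9, -7, -7, -5, 1/2]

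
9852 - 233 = 9619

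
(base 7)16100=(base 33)44k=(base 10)4508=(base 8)10634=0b1000110011100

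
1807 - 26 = 1781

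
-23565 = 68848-92413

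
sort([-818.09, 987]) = [-818.09, 987]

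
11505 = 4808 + 6697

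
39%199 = 39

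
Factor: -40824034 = -1*2^1*23^1*887479^1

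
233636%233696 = 233636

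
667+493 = 1160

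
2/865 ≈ 0.00231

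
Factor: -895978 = -1*2^1*283^1*1583^1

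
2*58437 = 116874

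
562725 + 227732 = 790457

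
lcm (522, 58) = 522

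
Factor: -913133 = -1*13^1*70241^1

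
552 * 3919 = 2163288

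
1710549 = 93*18393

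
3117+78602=81719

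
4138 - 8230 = -4092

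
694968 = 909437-214469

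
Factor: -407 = -1*11^1*37^1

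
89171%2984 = 2635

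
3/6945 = 1/2315 ≈ 0.000432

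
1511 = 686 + 825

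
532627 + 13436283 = 13968910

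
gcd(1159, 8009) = 1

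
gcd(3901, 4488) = 1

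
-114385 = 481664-596049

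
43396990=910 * 47689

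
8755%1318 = 847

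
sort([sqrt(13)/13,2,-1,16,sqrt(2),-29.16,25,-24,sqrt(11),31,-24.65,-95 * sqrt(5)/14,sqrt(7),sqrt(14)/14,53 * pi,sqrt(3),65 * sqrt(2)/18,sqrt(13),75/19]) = [-29.16,-24.65,-24,-95 * sqrt(5)/14,-1,sqrt(14)/14,sqrt(13)/13,sqrt(2),sqrt(3),2,sqrt(7),sqrt(11),sqrt(13),75/19,65 * sqrt(2)/18,16,25,31,53 * pi]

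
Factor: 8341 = 19^1 * 439^1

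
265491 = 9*29499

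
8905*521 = 4639505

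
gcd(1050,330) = 30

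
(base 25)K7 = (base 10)507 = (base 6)2203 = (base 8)773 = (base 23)M1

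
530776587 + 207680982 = 738457569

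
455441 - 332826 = 122615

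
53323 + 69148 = 122471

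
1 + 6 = 7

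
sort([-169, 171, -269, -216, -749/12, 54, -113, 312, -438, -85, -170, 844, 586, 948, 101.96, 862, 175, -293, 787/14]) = [-438, -293, -269, -216, -170, -169, -113, -85, -749/12, 54, 787/14, 101.96, 171, 175, 312, 586, 844, 862, 948]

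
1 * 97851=97851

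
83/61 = 1 + 22/61 ≈ 1.36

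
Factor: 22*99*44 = 2^3*3^2*11^3 = 95832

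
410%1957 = 410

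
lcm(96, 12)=96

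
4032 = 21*192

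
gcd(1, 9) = 1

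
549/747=61/83 ≈ 0.735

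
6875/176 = 625/16 ≈ 39.06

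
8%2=0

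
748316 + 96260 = 844576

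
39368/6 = 6561+1/3 ≈ 6561.33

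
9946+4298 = 14244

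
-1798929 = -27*66627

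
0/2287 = 0 = 0.00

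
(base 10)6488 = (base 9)8808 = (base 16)1958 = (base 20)g48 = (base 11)4969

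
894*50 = 44700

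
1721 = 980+741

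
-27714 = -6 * 4619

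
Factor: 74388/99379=2^2*3^1*7^(-1)*6199^1*14197^(-1)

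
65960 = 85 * 776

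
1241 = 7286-6045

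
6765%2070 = 555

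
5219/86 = 60+59/86≈60.69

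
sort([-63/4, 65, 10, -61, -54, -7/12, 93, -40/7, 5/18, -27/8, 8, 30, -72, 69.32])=[-72, -61, -54, -63/4, -40/7, -27/8, -7/12, 5/18, 8, 10, 30, 65, 69.32, 93]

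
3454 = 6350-2896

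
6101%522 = 359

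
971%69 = 5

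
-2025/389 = -5 - 80/389 ≈ -5.21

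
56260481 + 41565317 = 97825798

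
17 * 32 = 544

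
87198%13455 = 6468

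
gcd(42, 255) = 3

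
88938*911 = 81022518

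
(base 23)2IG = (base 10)1488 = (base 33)1C3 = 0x5D0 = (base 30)1JI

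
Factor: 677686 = 2^1*167^1*2029^1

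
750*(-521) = -390750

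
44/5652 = 11/1413 ≈ 0.00778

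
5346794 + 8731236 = 14078030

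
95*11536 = 1095920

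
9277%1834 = 107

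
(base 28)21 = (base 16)39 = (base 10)57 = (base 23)2b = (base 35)1m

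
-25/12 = -2 - 1/12 ≈ -2.08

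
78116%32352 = 13412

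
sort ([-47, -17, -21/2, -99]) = [-99, -47, -17, -21/2]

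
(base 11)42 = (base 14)34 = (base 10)46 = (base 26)1k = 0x2e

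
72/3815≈0.0189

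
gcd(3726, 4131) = 81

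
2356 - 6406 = -4050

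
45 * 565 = 25425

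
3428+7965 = 11393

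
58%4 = 2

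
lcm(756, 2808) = 19656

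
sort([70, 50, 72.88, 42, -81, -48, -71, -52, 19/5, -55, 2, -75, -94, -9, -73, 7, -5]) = [-94, -81, -75, -73, -71, -55, -52, -48, -9, -5, 2, 19/5, 7, 42, 50, 70, 72.88]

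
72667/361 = 201 + 106/361≈201.29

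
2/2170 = 1/1085 ≈ 0.000922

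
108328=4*27082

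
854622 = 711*1202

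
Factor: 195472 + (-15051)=17^1 * 10613^1=180421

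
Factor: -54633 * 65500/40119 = -1 * 2^2 * 5^3 * 43^(-1) * 131^1 * 311^(-1) * 18211^1 = -1192820500/13373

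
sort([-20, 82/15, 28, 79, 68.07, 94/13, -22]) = [-22, -20, 82/15, 94/13, 28, 68.07, 79]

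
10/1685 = 2/337≈0.00593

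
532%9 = 1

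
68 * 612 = 41616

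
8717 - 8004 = 713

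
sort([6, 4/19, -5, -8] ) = [-8, -5, 4/19, 6] 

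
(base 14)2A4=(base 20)16G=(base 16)218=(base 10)536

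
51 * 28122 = 1434222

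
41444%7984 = 1524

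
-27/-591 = 9/197 ≈ 0.0457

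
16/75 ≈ 0.213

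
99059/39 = 2539 + 38/39≈2539.97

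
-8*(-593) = 4744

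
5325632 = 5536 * 962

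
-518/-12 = 259/6 ≈ 43.17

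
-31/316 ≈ -0.0981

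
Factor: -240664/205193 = -1*2^3*67^1*457^(-1) = -536/457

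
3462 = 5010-1548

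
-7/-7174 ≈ 0.000976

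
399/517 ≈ 0.772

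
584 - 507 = 77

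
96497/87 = 1109 + 14/87 ≈ 1109.16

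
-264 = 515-779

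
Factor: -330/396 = -1*2^(-1)*3^(-1)*5^1 = -5/6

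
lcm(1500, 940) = 70500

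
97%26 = 19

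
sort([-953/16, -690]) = [-690, -953/16]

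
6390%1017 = 288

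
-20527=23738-44265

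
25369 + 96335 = 121704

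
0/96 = 0 = 0.00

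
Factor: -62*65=-1*2^1*5^1*13^1*31^1=-4030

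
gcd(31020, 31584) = 564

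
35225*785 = 27651625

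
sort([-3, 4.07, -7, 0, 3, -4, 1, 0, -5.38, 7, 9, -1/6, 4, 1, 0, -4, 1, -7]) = [-7, -7, -5.38, -4, -4, -3, -1/6, 0, 0, 0, 1, 1, 1, 3, 4, 4.07, 7, 9]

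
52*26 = 1352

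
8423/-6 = -1403 - 5/6 ≈ -1403.83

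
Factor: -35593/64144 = -1 * 2^(-4) * 19^(-1) * 211^(-1) * 35593^1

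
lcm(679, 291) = 2037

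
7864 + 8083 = 15947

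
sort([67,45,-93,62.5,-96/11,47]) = [-93,-96/11,45,47,62.5,67]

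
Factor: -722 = -1*2^1*19^2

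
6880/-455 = -1376/91 ≈ -15.12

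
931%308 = 7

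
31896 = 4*7974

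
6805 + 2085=8890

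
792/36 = 22 = 22.00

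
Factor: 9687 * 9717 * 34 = 2^1 * 3^2 * 17^1 * 41^1 * 79^1 * 3229^1 = 3200371686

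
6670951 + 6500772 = 13171723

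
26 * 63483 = 1650558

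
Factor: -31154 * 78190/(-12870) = 2^1 * 3^(-2) * 7^1 * 11^(-1) * 13^(-1) * 37^1 * 421^1 * 1117^1 = 243593126/1287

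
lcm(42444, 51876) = 466884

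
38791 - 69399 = -30608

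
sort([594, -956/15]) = [-956/15, 594]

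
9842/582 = 4921/291 ≈ 16.91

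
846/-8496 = -47/472 ≈ -0.0996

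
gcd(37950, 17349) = 3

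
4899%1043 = 727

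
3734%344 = 294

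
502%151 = 49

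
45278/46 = 984 + 7/23 ≈ 984.30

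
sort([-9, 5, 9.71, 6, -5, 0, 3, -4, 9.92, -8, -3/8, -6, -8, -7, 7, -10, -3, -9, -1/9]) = [-10, -9, -9, -8, -8, -7, -6, -5, -4, -3, -3/8, -1/9, 0, 3, 5, 6, 7, 9.71, 9.92]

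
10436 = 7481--2955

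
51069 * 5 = 255345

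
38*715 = 27170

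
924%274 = 102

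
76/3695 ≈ 0.0206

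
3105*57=176985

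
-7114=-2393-4721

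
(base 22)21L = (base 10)1011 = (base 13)5CA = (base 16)3F3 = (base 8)1763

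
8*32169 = 257352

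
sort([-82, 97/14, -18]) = [-82, -18, 97/14]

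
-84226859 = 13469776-97696635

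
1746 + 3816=5562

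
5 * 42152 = 210760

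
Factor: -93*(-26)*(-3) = -1*2^1*3^2*13^1*31^1 = -7254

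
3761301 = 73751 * 51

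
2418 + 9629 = 12047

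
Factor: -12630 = -1*2^1*3^1*5^1*421^1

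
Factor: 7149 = 3^1*2383^1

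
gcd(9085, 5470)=5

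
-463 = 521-984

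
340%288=52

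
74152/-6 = -12358 - 2/3 ≈ -12358.67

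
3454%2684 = 770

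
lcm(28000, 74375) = 2380000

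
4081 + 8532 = 12613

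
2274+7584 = 9858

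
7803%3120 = 1563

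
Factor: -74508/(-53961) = 2^2 * 7^1 * 887^1 * 17987^(-1) = 24836/17987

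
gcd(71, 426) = 71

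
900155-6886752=-5986597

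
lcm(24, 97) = 2328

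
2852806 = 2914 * 979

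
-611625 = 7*(-87375)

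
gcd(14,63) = 7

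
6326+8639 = 14965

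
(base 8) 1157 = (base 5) 4443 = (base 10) 623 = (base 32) jf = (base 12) 43b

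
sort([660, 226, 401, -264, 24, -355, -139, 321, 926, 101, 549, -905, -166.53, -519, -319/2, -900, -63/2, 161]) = [-905, -900, -519, -355, -264, -166.53, -319/2, -139, -63/2, 24, 101, 161, 226, 321, 401, 549, 660, 926]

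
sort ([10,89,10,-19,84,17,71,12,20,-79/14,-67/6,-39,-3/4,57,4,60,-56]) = [-56,-39,-19,-67/6,-79/14,-3/4,4,10,10,12,17,20,57,60,71,84,89]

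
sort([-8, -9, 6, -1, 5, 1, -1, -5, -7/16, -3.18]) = [-9, -8, -5, -3.18, -1, -1, -7/16, 1, 5, 6]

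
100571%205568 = 100571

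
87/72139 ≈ 0.00121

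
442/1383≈0.320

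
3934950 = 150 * 26233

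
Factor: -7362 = -1 * 2^1 * 3^2 * 409^1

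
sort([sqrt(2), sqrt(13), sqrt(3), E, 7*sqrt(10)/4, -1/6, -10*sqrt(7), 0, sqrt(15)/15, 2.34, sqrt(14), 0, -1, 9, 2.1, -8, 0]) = [-10*sqrt(7), -8, -1, -1/6, 0, 0, 0, sqrt(15)/15, sqrt(2), sqrt(3), 2.1, 2.34, E, sqrt(13), sqrt(14), 7*sqrt(10)/4, 9]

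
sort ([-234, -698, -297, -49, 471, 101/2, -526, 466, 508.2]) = [-698, -526, -297, -234, -49, 101/2, 466, 471, 508.2]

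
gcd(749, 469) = 7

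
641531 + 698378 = 1339909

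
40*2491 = 99640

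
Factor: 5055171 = 3^1 * 11^1 * 17^1 * 9011^1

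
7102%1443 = 1330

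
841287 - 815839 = 25448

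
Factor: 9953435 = 5^1 * 19^1 * 104773^1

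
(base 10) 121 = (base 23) 56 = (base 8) 171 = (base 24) 51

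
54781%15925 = 7006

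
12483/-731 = -17 - 56/731 ≈ -17.08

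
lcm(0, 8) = 0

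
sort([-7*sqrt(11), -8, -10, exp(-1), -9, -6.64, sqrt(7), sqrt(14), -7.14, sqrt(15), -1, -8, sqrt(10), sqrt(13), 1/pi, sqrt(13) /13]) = [-7*sqrt(11), -10, -9, -8, -8, -7.14, -6.64, -1, sqrt(13) /13, 1/pi, exp(-1), sqrt(7), sqrt(10), sqrt(13), sqrt(14), sqrt(15)]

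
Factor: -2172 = -1*2^2*3^1*181^1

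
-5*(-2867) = 14335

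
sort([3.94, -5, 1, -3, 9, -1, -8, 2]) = [-8, -5, -3, -1, 1, 2, 3.94, 9]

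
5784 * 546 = 3158064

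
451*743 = 335093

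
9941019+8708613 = 18649632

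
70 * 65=4550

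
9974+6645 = 16619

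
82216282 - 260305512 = -178089230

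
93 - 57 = 36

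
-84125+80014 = -4111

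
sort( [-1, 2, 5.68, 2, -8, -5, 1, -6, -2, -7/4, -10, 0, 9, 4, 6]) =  [-10, -8, -6, -5, -2, -7/4, -1, 0, 1, 2, 2, 4, 5.68, 6, 9]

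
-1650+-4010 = -5660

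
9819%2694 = 1737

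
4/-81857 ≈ -0.0000489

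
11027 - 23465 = -12438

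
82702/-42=-1969 - 2/21 ≈ -1969.10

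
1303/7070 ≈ 0.184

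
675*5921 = 3996675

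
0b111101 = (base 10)61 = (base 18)37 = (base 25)2b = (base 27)27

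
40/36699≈0.00109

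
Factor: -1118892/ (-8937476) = 3^1*61^ (-1)*36629^ (-1)*93241^1 = 279723/2234369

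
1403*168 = 235704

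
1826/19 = 96 + 2/19 ≈ 96.11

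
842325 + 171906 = 1014231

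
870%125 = 120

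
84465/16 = 5279 + 1/16 ≈ 5279.06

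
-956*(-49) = 46844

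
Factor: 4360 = 2^3*5^1*109^1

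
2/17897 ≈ 0.000112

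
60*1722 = 103320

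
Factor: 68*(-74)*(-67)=2^3*17^1*37^1*67^1=337144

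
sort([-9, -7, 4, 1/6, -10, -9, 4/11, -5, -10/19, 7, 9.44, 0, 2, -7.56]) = [-10, -9, -9, -7.56, -7, -5, -10/19, 0, 1/6, 4/11, 2, 4, 7, 9.44]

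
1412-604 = 808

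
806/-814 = -403/407 ≈ -0.990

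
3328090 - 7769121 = -4441031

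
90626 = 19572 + 71054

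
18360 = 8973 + 9387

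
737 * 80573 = 59382301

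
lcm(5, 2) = 10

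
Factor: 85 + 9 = 2^1*47^1 = 94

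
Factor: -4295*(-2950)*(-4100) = -1*2^3*5^5*41^1*59^1*859^1 = -51948025000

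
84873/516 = 28291/172 ≈ 164.48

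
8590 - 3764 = 4826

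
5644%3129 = 2515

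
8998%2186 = 254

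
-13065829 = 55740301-68806130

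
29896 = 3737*8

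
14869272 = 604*24618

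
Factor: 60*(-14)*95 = -1*2^3*3^1*5^2*7^1*19^1 = -79800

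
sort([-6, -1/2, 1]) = [-6, -1/2, 1]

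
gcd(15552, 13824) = 1728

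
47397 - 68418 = -21021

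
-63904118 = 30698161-94602279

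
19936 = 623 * 32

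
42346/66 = 21173/33 ≈ 641.61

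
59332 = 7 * 8476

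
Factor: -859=-1*859^1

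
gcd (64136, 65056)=8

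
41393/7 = 5913 + 2/7 ≈ 5913.29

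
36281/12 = 3023 + 5/12 ≈ 3023.42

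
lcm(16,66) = 528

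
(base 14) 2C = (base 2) 101000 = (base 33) 17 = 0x28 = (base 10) 40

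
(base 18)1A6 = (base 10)510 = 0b111111110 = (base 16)1FE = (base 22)114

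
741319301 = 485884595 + 255434706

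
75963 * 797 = 60542511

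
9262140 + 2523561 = 11785701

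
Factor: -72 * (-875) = 2^3 * 3^2 * 5^3 * 7^1 = 63000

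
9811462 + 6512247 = 16323709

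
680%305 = 70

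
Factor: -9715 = -1*5^1*29^1*67^1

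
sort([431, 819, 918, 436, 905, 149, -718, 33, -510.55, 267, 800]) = [-718, -510.55, 33, 149, 267, 431, 436, 800, 819, 905, 918]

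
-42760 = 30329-73089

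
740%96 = 68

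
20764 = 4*5191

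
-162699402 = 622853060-785552462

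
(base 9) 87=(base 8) 117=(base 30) 2j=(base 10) 79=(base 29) 2l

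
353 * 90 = 31770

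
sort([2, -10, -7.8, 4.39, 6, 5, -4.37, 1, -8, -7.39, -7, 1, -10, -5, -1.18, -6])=[-10, -10, -8, -7.8, -7.39, -7, -6, -5, -4.37, -1.18, 1, 1, 2, 4.39, 5, 6]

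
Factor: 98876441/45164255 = 5^(-1)*919^(-1)*9829^(-1)*98876441^1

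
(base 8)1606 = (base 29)123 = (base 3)1020102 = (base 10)902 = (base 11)750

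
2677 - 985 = 1692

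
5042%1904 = 1234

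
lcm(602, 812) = 34916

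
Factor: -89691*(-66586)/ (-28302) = -1*7^1*13^2*53^ (-1)*89^ (-1)*197^1*4271^1 = -995360821/4717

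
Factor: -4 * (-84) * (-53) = -1 * 2^4 * 3^1 * 7^1 * 53^1 = -17808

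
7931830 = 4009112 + 3922718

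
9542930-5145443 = 4397487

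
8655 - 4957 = 3698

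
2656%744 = 424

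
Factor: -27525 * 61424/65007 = -1 * 2^4 * 3^(-1) * 5^2 * 11^1 * 31^(-1) * 233^(-1) * 349^1 * 367^1 = -563565200/21669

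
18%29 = 18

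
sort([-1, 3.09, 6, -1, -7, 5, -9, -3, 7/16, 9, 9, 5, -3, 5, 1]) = [-9, -7, -3, -3, -1, -1, 7/16, 1, 3.09, 5, 5, 5, 6, 9, 9]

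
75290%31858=11574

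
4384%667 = 382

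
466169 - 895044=-428875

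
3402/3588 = 567/598 ≈ 0.948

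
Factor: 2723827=2723827^1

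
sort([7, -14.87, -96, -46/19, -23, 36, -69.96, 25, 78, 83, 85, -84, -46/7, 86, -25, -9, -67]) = [-96, -84, -69.96, -67, -25, -23, -14.87, -9, -46/7, -46/19, 7, 25, 36, 78, 83, 85, 86]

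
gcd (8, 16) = 8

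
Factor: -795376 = -1 * 2^4 * 49711^1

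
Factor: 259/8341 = 7^1*19^(-1)*37^1*439^(-1)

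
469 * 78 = 36582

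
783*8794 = 6885702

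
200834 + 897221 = 1098055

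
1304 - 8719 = -7415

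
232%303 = 232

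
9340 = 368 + 8972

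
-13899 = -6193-7706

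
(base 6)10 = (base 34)6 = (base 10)6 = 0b110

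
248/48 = 5 + 1/6 ≈ 5.17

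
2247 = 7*321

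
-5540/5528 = -1385/1382 ≈ -1.00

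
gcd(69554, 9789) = 1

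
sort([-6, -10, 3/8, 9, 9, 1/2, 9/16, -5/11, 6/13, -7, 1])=[-10, -7, -6, -5/11, 3/8, 6/13, 1/2, 9/16, 1, 9, 9]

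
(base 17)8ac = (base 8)4676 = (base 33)29j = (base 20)64e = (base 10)2494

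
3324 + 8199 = 11523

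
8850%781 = 259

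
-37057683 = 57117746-94175429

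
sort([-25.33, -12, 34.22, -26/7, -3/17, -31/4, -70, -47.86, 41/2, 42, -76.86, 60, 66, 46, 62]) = [-76.86, -70, -47.86, -25.33, -12, -31/4, -26/7, -3/17, 41/2, 34.22, 42, 46, 60, 62, 66]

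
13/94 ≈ 0.138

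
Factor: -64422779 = -1*2029^1*31751^1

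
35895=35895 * 1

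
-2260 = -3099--839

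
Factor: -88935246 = -1 * 2^1 * 3^4 * 239^1 * 2297^1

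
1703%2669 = 1703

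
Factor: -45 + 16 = -1*29^1 = -29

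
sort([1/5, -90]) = [-90, 1/5]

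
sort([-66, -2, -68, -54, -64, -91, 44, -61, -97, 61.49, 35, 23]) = [-97, -91, -68, -66, -64, -61, -54, -2, 23, 35, 44, 61.49]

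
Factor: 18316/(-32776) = -1*2^(-1)*17^(-1)*19^1 = -19/34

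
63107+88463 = 151570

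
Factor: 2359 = 7^1 * 337^1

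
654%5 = 4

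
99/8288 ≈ 0.0119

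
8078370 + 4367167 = 12445537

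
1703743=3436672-1732929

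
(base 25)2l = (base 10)71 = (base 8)107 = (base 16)47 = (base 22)35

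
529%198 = 133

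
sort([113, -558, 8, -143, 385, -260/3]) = [-558, -143, -260/3, 8, 113, 385]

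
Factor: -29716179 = -1*3^1*2591^1*3823^1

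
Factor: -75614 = -1 * 2^1 * 7^1 * 11^1 * 491^1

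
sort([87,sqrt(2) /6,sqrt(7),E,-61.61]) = [-61.61,sqrt(2) /6,sqrt(7),E,87]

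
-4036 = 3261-7297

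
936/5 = 187 + 1/5 = 187.20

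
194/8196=97/4098 ≈ 0.0237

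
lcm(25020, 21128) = 950760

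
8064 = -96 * (-84)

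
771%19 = 11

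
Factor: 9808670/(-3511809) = -1*2^1*3^(-3)*5^1*7^(-1)*17^(-1)*29^1*149^1*227^1*1093^(-1)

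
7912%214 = 208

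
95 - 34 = 61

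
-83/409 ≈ -0.203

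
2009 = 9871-7862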